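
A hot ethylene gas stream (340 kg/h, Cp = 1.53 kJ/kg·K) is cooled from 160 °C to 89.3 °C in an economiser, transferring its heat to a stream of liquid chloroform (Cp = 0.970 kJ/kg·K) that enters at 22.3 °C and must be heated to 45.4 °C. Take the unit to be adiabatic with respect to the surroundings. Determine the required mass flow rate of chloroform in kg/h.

ṁ_c = 1640 kg/h

Heat released by hot stream: Q = 340 × 1.53 × (160 − 89.3) = 36778 kJ/h
Energy balance on cold side (adiabatic exchanger): Q = ṁ_c·Cp_c·(T_c,out − T_c,in)
ṁ_c = 36778 / [0.970 × (45.4 − 22.3)] = 1641.4 kg/h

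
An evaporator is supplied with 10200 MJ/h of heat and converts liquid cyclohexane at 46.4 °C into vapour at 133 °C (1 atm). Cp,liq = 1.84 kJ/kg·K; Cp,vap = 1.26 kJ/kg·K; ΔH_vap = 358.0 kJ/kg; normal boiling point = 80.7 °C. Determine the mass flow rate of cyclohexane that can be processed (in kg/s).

ṁ = 5.82 kg/s

Δh = 1.84×(80.7−46.4) + 358.0 + 1.26×(133−80.7) = 487.01 kJ/kg
Q = 10200 MJ/h = 2833.3 kJ/s = 2833.3 kJ/s
ṁ = Q/Δh = 2833.3 / 487.01 = 5.8178 kg/s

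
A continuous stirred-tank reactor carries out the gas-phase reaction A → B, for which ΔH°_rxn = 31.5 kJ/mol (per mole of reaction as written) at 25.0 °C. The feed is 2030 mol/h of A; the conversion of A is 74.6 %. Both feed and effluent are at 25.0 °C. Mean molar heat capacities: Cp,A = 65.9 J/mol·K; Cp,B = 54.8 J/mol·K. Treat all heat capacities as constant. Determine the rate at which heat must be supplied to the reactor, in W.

Extent of reaction ξ = 0.746 × 2030 = 1514.4 mol/h
Reaction term: ξ·ΔH°_rxn = 1514.4 × 31.5 = 47703 kJ/h
Q = ΔH = 47703 kJ/h = 13.251 kW
Heat supplied = 13251 W

Q_in = 13300 W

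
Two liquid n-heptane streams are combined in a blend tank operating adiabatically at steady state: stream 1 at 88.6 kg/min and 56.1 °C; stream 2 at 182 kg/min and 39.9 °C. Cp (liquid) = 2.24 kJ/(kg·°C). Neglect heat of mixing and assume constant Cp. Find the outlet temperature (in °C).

T_out = 45.2 °C

No heat crosses the boundary, so H_out = H_in.
T_out = Σ ṁᵢCp,ᵢTᵢ / Σ ṁᵢCp,ᵢ
      = 27400 / 606.14 = 45.204 °C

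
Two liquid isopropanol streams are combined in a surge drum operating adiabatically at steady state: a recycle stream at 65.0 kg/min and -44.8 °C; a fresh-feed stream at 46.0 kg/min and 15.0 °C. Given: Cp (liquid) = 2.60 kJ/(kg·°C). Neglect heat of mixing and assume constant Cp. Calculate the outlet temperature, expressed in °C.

Adiabatic, steady state ⇒ Σ ṁᵢCp,ᵢ(T_out − Tᵢ) = 0
Σ ṁᵢCp,ᵢTᵢ = 65.0×2.60×-44.8 + 46.0×2.60×15.0 = -5777.2
Σ ṁᵢCp,ᵢ = 65.0×2.60 + 46.0×2.60 = 288.6
T_out = -5777.2 / 288.6 = -20.018 °C

T_out = -20.0 °C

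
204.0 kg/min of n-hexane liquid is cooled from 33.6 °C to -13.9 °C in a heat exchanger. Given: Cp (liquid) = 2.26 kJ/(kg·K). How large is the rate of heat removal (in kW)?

Q_c = 365 kW

Q = ṁ·Cp·ΔT = 204.0 × 2.26 × (-13.9 − 33.6) = -21899 kJ/min
Converting: 21899 / 60 s = 364.99 kW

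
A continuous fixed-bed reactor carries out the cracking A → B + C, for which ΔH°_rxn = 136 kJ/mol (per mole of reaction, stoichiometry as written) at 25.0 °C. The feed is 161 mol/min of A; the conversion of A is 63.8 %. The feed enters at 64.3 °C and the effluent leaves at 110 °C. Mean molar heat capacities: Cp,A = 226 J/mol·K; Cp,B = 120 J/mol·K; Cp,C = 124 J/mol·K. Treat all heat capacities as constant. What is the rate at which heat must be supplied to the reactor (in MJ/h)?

Q_in = 947 MJ/h

Extent of reaction ξ = 0.638 × 161 = 102.72 mol/min
Reaction term: ξ·ΔH°_rxn = 102.72 × 136 = 13970 kJ/min
Sensible, feed 64.3→25 °C: -1430 kJ/min
Outlet flows (mol/min): A 58.282, B 102.72, C 102.72
Sensible, products 25→110 °C: 3250 kJ/min
Q = ΔH = 15790 kJ/min = 263.16 kW
Heat supplied = 947.38 MJ/h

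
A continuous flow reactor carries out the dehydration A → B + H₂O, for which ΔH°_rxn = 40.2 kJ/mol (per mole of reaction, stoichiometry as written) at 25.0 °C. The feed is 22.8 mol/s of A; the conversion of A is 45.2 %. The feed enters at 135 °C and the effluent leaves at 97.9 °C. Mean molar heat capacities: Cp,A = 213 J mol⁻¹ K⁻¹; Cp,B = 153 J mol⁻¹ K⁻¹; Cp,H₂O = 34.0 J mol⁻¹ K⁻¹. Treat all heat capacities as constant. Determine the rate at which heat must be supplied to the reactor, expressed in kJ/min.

Extent of reaction ξ = 0.452 × 22.8 = 10.306 mol/s
Reaction term: ξ·ΔH°_rxn = 10.306 × 40.2 = 414.29 kJ/s
Sensible, feed 135→25 °C: -534.2 kJ/s
Outlet flows (mol/s): A 12.494, B 10.306, H₂O 10.306
Sensible, products 25→97.9 °C: 334.5 kJ/s
Q = ΔH = 214.58 kJ/s = 214.58 kW
Heat supplied = 12875 kJ/min

Q_in = 12900 kJ/min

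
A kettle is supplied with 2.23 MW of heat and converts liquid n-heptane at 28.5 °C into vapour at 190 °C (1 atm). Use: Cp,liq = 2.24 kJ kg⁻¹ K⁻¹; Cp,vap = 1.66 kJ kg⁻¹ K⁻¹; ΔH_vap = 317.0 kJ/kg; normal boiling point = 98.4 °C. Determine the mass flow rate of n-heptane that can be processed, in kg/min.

ṁ = 214 kg/min

Δh = 2.24×(98.4−28.5) + 317.0 + 1.66×(190−98.4) = 625.63 kJ/kg
Q = 2.23 MW = 2230 kJ/s = 133800 kJ/min
ṁ = Q/Δh = 133800 / 625.63 = 213.86 kg/min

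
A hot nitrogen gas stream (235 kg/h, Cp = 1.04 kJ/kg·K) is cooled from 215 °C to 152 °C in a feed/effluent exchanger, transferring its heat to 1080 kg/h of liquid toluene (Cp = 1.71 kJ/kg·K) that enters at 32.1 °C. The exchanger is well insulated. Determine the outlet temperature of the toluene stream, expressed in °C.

Heat released by hot stream: Q = 235 × 1.04 × (215 − 152) = 15397 kJ/h
Energy balance on cold side (adiabatic exchanger): Q = ṁ_c·Cp_c·(T_c,out − T_c,in)
T_c,out = 32.1 + 15397/(1080 × 1.71) = 40.437 °C

T_c,out = 40.4 °C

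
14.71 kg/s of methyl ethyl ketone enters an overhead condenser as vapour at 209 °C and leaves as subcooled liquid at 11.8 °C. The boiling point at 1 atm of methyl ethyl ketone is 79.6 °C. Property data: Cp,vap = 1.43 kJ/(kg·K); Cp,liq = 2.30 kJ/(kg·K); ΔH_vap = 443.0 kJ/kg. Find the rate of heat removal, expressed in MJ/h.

Q_c = 41500 MJ/h

vapour 209→79.6 °C: -185.04 kJ/kg
condensation at 79.6 °C: -443 kJ/kg
liquid 79.6→11.8 °C: -155.94 kJ/kg
Δh = -185.04 + -443 + -155.94 = -783.98 kJ/kg
Q = ṁ·Δh = 14.71 kg/s × -783.98 kJ/kg = -11532 kJ/s
|Q| = 11532 kW = 41517 MJ/h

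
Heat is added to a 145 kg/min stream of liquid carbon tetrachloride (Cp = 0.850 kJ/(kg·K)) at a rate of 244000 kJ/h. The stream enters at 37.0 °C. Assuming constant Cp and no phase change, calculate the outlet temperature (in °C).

T_out = 70.0 °C

Q = 244000 kJ/h = 4066.7 kJ/min
ΔT = Q/(ṁ·Cp) = 4066.7/(145×0.850) = 32.995 K
T_out = 37.0 + 32.995 = 69.995 °C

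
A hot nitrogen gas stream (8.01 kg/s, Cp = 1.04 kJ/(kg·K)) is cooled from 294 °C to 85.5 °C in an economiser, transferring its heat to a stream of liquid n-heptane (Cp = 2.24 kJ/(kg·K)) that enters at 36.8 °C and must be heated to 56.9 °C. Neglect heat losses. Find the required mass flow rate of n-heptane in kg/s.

ṁ_c = 38.6 kg/s

Heat released by hot stream: Q = 8.01 × 1.04 × (294 − 85.5) = 1736.9 kJ/s
Energy balance on cold side (adiabatic exchanger): Q = ṁ_c·Cp_c·(T_c,out − T_c,in)
ṁ_c = 1736.9 / [2.24 × (56.9 − 36.8)] = 38.577 kg/s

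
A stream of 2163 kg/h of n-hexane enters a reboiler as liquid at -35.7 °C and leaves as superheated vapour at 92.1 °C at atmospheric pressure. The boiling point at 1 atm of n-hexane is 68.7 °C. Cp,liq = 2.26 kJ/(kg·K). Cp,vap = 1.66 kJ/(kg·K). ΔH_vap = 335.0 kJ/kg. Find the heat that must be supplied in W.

liquid -35.7→68.7 °C: 235.94 kJ/kg
vaporisation at 68.7 °C: 335 kJ/kg
vapour 68.7→92.1 °C: 38.844 kJ/kg
Δh = 235.94 + 335 + 38.844 = 609.79 kJ/kg
Q = ṁ·Δh = 2163 kg/h × 609.79 kJ/kg = 1.319e+06 kJ/h
|Q| = 366.38 kW = 366380 W

Q = 366000 W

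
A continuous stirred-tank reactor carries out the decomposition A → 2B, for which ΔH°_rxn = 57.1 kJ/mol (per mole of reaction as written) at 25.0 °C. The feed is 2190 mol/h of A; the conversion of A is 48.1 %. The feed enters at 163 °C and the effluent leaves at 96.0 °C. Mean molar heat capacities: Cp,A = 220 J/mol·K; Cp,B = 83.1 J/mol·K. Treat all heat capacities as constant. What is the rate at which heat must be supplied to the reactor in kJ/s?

Q_in = 6.62 kJ/s

Extent of reaction ξ = 0.481 × 2190 = 1053.4 mol/h
Reaction term: ξ·ΔH°_rxn = 1053.4 × 57.1 = 60149 kJ/h
Sensible, feed 163→25 °C: -66488 kJ/h
Outlet flows (mol/h): A 1136.6, B 2106.8
Sensible, products 25→96.0 °C: 30184 kJ/h
Q = ΔH = 23844 kJ/h = 6.6234 kW
Heat supplied = 6.6234 kJ/s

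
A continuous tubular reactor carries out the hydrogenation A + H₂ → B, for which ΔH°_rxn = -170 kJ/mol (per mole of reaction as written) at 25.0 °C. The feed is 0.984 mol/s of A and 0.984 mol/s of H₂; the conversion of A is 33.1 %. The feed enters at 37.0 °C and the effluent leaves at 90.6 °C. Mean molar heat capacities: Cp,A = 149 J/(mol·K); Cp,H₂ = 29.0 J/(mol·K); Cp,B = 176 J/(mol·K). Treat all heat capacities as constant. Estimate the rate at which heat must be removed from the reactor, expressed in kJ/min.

Extent of reaction ξ = 0.331 × 0.984 = 0.3257 mol/s
Reaction term: ξ·ΔH°_rxn = 0.3257 × -170 = -55.37 kJ/s
Sensible, feed 37.0→25 °C: -2.1018 kJ/s
Outlet flows (mol/s): A 0.6583, H₂ 0.6583, B 0.3257
Sensible, products 25→90.6 °C: 11.447 kJ/s
Q = ΔH = -46.024 kJ/s = -46.024 kW
Heat removed = 2761.5 kJ/min

Q_out = 2760 kJ/min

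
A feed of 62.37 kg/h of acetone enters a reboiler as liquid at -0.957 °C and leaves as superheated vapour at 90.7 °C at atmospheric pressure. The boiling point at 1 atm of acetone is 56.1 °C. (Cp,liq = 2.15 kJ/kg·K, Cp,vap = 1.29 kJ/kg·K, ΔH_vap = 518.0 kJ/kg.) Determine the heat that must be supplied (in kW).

liquid -0.957→56.1 °C: 122.67 kJ/kg
vaporisation at 56.1 °C: 518 kJ/kg
vapour 56.1→90.7 °C: 44.634 kJ/kg
Δh = 122.67 + 518 + 44.634 = 685.31 kJ/kg
Q = ṁ·Δh = 62.37 kg/h × 685.31 kJ/kg = 42743 kJ/h
|Q| = 11.873 kW

Q = 11.9 kW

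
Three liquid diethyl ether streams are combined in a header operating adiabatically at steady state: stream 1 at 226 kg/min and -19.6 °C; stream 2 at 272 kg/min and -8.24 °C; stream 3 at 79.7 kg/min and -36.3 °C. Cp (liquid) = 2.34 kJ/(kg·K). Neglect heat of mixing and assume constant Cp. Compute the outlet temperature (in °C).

T_out = -16.6 °C

Energy balance with Q = 0: Σ ṁᵢCp,ᵢ(T_out − Tᵢ) = 0
T_out = Σ ṁᵢCp,ᵢTᵢ / Σ ṁᵢCp,ᵢ
      = -22380 / 1351.8 = -16.555 °C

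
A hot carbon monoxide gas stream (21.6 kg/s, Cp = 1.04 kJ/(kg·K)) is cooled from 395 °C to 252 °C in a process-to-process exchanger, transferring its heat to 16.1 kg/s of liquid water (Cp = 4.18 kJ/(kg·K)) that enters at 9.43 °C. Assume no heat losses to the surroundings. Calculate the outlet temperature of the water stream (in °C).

Heat released by hot stream: Q = 21.6 × 1.04 × (395 − 252) = 3212.4 kJ/s
Energy balance on cold side (adiabatic exchanger): Q = ṁ_c·Cp_c·(T_c,out − T_c,in)
T_c,out = 9.43 + 3212.4/(16.1 × 4.18) = 57.163 °C

T_c,out = 57.2 °C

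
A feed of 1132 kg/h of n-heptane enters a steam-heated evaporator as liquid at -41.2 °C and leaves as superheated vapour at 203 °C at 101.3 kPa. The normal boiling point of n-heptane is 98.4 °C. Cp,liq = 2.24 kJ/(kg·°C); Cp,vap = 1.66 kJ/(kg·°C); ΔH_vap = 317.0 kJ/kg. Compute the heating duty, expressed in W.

Q = 253000 W

liquid -41.2→98.4 °C: 312.7 kJ/kg
vaporisation at 98.4 °C: 317 kJ/kg
vapour 98.4→203 °C: 173.64 kJ/kg
Δh = 312.7 + 317 + 173.64 = 803.34 kJ/kg
Q = ṁ·Δh = 1132 kg/h × 803.34 kJ/kg = 909380 kJ/h
|Q| = 252.61 kW = 252610 W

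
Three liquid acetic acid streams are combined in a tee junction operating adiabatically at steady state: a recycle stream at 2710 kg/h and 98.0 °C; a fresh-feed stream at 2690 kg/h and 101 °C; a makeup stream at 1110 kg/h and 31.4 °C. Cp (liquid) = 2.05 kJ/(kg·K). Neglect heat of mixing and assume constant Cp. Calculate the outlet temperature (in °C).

No heat crosses the boundary, so H_out = H_in.
Σ ṁᵢCp,ᵢTᵢ = 2710×2.05×98.0 + 2690×2.05×101 + 1110×2.05×31.4 = 1.1729e+06
Σ ṁᵢCp,ᵢ = 2710×2.05 + 2690×2.05 + 1110×2.05 = 13345
T_out = 1.1729e+06 / 13345 = 87.884 °C

T_out = 87.9 °C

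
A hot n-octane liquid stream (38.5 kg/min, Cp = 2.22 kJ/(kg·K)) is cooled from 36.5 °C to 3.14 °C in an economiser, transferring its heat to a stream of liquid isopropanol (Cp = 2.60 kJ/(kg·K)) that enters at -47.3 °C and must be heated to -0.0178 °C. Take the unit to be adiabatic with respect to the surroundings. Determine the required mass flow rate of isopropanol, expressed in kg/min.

ṁ_c = 23.2 kg/min

Heat released by hot stream: Q = 38.5 × 2.22 × (36.5 − 3.14) = 2851.3 kJ/min
Energy balance on cold side (adiabatic exchanger): Q = ṁ_c·Cp_c·(T_c,out − T_c,in)
ṁ_c = 2851.3 / [2.60 × (-0.0178 − -47.3)] = 23.194 kg/min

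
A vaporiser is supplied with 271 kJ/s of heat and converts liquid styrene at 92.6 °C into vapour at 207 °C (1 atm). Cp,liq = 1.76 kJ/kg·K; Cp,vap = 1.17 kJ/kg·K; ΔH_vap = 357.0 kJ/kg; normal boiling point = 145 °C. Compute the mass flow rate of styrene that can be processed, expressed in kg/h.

ṁ = 1870 kg/h

Δh = 1.76×(145−92.6) + 357.0 + 1.17×(207−145) = 521.76 kJ/kg
Q = 271 kJ/s = 271 kJ/s = 975600 kJ/h
ṁ = Q/Δh = 975600 / 521.76 = 1869.8 kg/h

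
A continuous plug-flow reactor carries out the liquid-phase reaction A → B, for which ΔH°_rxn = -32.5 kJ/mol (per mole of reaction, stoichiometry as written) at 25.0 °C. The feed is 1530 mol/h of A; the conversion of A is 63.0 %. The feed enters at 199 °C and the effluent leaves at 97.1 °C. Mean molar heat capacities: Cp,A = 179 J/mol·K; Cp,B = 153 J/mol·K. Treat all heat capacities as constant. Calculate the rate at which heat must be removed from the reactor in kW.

Extent of reaction ξ = 0.630 × 1530 = 963.9 mol/h
Reaction term: ξ·ΔH°_rxn = 963.9 × -32.5 = -31327 kJ/h
Sensible, feed 199→25 °C: -47653 kJ/h
Outlet flows (mol/h): A 566.1, B 963.9
Sensible, products 25→97.1 °C: 17939 kJ/h
Q = ΔH = -61041 kJ/h = -16.956 kW
Heat removed = 16.956 kW

Q_out = 17.0 kW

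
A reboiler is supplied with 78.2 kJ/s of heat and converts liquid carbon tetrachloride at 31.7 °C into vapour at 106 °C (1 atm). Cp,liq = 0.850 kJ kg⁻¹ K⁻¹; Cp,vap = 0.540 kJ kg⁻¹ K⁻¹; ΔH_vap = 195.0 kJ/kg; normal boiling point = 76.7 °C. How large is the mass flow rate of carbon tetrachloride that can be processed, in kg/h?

ṁ = 1130 kg/h

Δh = 0.850×(76.7−31.7) + 195.0 + 0.540×(106−76.7) = 249.07 kJ/kg
Q = 78.2 kJ/s = 78.2 kJ/s = 281520 kJ/h
ṁ = Q/Δh = 281520 / 249.07 = 1130.3 kg/h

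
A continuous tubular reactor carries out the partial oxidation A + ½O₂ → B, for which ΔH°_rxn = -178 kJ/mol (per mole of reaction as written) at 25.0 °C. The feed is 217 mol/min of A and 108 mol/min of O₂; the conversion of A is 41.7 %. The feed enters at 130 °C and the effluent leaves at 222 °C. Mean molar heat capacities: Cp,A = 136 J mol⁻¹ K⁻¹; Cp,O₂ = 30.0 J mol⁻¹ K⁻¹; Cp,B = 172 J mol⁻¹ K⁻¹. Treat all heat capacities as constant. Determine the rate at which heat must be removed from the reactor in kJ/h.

Extent of reaction ξ = 0.417 × 217 = 90.489 mol/min
Reaction term: ξ·ΔH°_rxn = 90.489 × -178 = -16107 kJ/min
Sensible, feed 130→25 °C: -3439 kJ/min
Outlet flows (mol/min): A 126.51, O₂ 62.756, B 90.489
Sensible, products 25→222 °C: 6826.5 kJ/min
Q = ΔH = -12720 kJ/min = -211.99 kW
Heat removed = 763170 kJ/h

Q_out = 763000 kJ/h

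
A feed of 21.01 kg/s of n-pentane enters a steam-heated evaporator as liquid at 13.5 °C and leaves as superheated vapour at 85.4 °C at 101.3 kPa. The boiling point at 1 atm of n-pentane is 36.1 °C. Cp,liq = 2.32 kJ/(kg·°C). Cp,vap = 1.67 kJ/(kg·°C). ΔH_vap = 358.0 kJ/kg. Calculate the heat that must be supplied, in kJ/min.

Q = 621000 kJ/min

liquid 13.5→36.1 °C: 52.432 kJ/kg
vaporisation at 36.1 °C: 358 kJ/kg
vapour 36.1→85.4 °C: 82.331 kJ/kg
Δh = 52.432 + 358 + 82.331 = 492.76 kJ/kg
Q = ṁ·Δh = 21.01 kg/s × 492.76 kJ/kg = 10353 kJ/s
|Q| = 10353 kW = 621180 kJ/min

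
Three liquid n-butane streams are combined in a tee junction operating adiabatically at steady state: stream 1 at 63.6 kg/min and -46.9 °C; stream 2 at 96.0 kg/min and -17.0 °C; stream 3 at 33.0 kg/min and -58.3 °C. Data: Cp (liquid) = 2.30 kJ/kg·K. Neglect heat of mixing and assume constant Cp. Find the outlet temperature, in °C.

Energy balance with Q = 0: Σ ṁᵢCp,ᵢ(T_out − Tᵢ) = 0
Σ ṁᵢCp,ᵢTᵢ = 63.6×2.30×-46.9 + 96.0×2.30×-17.0 + 33.0×2.30×-58.3 = -15039
Σ ṁᵢCp,ᵢ = 63.6×2.30 + 96.0×2.30 + 33.0×2.30 = 442.98
T_out = -15039 / 442.98 = -33.95 °C

T_out = -33.9 °C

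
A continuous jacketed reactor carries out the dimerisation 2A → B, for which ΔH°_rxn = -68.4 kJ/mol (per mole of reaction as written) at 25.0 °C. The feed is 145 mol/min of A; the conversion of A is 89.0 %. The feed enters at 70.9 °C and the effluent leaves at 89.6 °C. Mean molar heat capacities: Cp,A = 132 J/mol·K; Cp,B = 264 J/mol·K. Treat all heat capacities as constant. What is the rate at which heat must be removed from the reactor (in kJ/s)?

Q_out = 67.6 kJ/s

Extent of reaction ξ = 0.890 × 145 / 2 = 64.525 mol/min
Reaction term: ξ·ΔH°_rxn = 64.525 × -68.4 = -4413.5 kJ/min
Sensible, feed 70.9→25 °C: -878.53 kJ/min
Outlet flows (mol/min): A 15.95, B 64.525
Sensible, products 25→89.6 °C: 1236.4 kJ/min
Q = ΔH = -4055.6 kJ/min = -67.593 kW
Heat removed = 67.593 kJ/s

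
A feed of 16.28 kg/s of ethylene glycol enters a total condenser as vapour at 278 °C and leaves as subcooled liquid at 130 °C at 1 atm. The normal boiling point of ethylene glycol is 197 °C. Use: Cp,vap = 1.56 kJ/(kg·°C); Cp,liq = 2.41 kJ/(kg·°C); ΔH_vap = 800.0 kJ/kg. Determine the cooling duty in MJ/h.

vapour 278→197 °C: -126.36 kJ/kg
condensation at 197 °C: -800 kJ/kg
liquid 197→130 °C: -161.47 kJ/kg
Δh = -126.36 + -800 + -161.47 = -1087.8 kJ/kg
Q = ṁ·Δh = 16.28 kg/s × -1087.8 kJ/kg = -17710 kJ/s
|Q| = 17710 kW = 63756 MJ/h

Q_c = 63800 MJ/h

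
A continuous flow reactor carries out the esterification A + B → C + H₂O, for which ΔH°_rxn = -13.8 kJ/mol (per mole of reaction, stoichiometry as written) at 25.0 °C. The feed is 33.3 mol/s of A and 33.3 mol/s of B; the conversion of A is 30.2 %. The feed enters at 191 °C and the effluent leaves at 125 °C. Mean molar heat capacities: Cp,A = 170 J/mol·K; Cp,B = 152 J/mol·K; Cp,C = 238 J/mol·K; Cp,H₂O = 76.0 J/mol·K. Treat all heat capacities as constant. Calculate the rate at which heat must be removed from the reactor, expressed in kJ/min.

Extent of reaction ξ = 0.302 × 33.3 = 10.057 mol/s
Reaction term: ξ·ΔH°_rxn = 10.057 × -13.8 = -138.78 kJ/s
Sensible, feed 191→25 °C: -1780 kJ/s
Outlet flows (mol/s): A 23.243, B 23.243, C 10.057, H₂O 10.057
Sensible, products 25→125 °C: 1064.2 kJ/s
Q = ΔH = -854.52 kJ/s = -854.52 kW
Heat removed = 51271 kJ/min

Q_out = 51300 kJ/min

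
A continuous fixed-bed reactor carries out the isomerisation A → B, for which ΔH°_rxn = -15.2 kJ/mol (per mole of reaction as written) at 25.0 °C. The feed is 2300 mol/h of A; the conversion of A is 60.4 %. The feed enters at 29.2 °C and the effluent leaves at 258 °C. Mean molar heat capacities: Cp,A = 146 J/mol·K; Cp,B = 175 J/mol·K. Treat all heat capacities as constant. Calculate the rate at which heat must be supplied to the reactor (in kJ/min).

Extent of reaction ξ = 0.604 × 2300 = 1389.2 mol/h
Reaction term: ξ·ΔH°_rxn = 1389.2 × -15.2 = -21116 kJ/h
Sensible, feed 29.2→25 °C: -1410.4 kJ/h
Outlet flows (mol/h): A 910.8, B 1389.2
Sensible, products 25→258 °C: 87628 kJ/h
Q = ΔH = 65102 kJ/h = 18.084 kW
Heat supplied = 1085 kJ/min

Q_in = 1090 kJ/min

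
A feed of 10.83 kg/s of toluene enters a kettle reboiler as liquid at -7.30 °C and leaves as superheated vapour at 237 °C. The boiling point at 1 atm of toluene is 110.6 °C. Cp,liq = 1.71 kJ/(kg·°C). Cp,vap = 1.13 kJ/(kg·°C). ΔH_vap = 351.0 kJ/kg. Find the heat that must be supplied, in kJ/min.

Q = 452000 kJ/min

liquid -7.30→110.6 °C: 201.61 kJ/kg
vaporisation at 110.6 °C: 351 kJ/kg
vapour 110.6→237 °C: 142.83 kJ/kg
Δh = 201.61 + 351 + 142.83 = 695.44 kJ/kg
Q = ṁ·Δh = 10.83 kg/s × 695.44 kJ/kg = 7531.6 kJ/s
|Q| = 7531.6 kW = 451900 kJ/min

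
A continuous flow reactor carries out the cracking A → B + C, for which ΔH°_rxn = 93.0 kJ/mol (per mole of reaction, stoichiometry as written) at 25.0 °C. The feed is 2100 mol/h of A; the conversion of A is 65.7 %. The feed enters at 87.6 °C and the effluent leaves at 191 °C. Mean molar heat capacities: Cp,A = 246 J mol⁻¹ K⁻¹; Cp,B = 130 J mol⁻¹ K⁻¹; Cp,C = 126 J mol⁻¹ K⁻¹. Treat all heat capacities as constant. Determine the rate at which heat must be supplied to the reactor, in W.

Extent of reaction ξ = 0.657 × 2100 = 1379.7 mol/h
Reaction term: ξ·ΔH°_rxn = 1379.7 × 93.0 = 128310 kJ/h
Sensible, feed 87.6→25 °C: -32339 kJ/h
Outlet flows (mol/h): A 720.3, B 1379.7, C 1379.7
Sensible, products 25→191 °C: 88046 kJ/h
Q = ΔH = 184020 kJ/h = 51.116 kW
Heat supplied = 51116 W

Q_in = 51100 W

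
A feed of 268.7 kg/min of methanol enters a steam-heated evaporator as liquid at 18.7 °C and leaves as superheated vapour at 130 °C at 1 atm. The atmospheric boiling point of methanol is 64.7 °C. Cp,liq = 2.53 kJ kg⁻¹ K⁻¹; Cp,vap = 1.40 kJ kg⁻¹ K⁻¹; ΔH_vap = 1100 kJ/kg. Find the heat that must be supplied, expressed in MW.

Q = 5.86 MW

liquid 18.7→64.7 °C: 116.38 kJ/kg
vaporisation at 64.7 °C: 1100 kJ/kg
vapour 64.7→130 °C: 91.42 kJ/kg
Δh = 116.38 + 1100 + 91.42 = 1307.8 kJ/kg
Q = ṁ·Δh = 268.7 kg/min × 1307.8 kJ/kg = 351410 kJ/min
|Q| = 5856.8 kW = 5.8568 MW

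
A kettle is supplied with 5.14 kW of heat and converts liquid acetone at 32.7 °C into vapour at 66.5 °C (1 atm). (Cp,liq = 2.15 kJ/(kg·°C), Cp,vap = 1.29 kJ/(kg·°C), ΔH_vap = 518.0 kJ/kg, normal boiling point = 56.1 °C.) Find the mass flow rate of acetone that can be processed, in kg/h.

Δh = 2.15×(56.1−32.7) + 518.0 + 1.29×(66.5−56.1) = 581.73 kJ/kg
Q = 5.14 kW = 5.14 kJ/s = 18504 kJ/h
ṁ = Q/Δh = 18504 / 581.73 = 31.809 kg/h

ṁ = 31.8 kg/h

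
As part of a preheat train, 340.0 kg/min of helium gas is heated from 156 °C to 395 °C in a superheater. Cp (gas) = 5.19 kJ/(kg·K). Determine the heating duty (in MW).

Q = 7.03 MW

Q = ṁ·Cp·ΔT = 340.0 × 5.19 × (395 − 156) = 421740 kJ/min
Converting: 421740 / 60 s = 7029 kW
Heating duty = 7.029 MW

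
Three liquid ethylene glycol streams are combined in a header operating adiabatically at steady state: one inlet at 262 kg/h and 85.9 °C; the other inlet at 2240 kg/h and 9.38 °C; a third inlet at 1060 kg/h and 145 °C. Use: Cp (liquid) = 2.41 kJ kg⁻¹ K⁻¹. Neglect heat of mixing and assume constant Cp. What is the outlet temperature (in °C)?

Adiabatic, steady state ⇒ Σ ṁᵢCp,ᵢ(T_out − Tᵢ) = 0
Σ ṁᵢCp,ᵢTᵢ = 262×2.41×85.9 + 2240×2.41×9.38 + 1060×2.41×145 = 475290
Σ ṁᵢCp,ᵢ = 262×2.41 + 2240×2.41 + 1060×2.41 = 8584.4
T_out = 475290 / 8584.4 = 55.367 °C

T_out = 55.4 °C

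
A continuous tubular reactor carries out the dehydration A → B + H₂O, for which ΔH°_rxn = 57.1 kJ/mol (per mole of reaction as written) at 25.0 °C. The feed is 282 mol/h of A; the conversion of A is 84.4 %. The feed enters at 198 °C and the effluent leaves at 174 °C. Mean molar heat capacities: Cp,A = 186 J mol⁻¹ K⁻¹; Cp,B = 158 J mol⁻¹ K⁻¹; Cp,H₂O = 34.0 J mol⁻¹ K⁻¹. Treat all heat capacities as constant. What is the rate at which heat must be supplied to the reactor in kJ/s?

Extent of reaction ξ = 0.844 × 282 = 238.01 mol/h
Reaction term: ξ·ΔH°_rxn = 238.01 × 57.1 = 13590 kJ/h
Sensible, feed 198→25 °C: -9074.2 kJ/h
Outlet flows (mol/h): A 43.992, B 238.01, H₂O 238.01
Sensible, products 25→174 °C: 8028.1 kJ/h
Q = ΔH = 12544 kJ/h = 3.4845 kW
Heat supplied = 3.4845 kJ/s

Q_in = 3.48 kJ/s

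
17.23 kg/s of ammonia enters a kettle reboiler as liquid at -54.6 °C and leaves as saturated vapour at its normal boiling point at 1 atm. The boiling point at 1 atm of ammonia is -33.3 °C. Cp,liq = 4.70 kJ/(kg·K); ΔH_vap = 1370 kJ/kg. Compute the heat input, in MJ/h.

liquid -54.6→-33.3 °C: 100.11 kJ/kg
vaporisation at -33.3 °C: 1370 kJ/kg
Δh = 100.11 + 1370 = 1470.1 kJ/kg
Q = ṁ·Δh = 17.23 kg/s × 1470.1 kJ/kg = 25330 kJ/s
|Q| = 25330 kW = 91188 MJ/h

Q = 91200 MJ/h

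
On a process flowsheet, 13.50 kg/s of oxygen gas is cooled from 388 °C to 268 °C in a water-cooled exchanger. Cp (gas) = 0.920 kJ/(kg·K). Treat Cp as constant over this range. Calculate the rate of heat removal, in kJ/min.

Q = ṁ·Cp·ΔT = 13.50 × 0.920 × (268 − 388) = -1490.4 kJ/s
Cooling duty = 89424 kJ/min

Q_c = 89400 kJ/min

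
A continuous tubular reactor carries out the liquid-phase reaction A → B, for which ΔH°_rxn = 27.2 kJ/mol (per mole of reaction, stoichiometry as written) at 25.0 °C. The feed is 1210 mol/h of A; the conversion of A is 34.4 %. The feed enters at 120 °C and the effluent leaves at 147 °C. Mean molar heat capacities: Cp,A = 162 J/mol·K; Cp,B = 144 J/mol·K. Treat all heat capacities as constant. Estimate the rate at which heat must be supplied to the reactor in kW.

Q_in = 4.36 kW

Extent of reaction ξ = 0.344 × 1210 = 416.24 mol/h
Reaction term: ξ·ΔH°_rxn = 416.24 × 27.2 = 11322 kJ/h
Sensible, feed 120→25 °C: -18622 kJ/h
Outlet flows (mol/h): A 793.76, B 416.24
Sensible, products 25→147 °C: 23000 kJ/h
Q = ΔH = 15700 kJ/h = 4.3612 kW
Heat supplied = 4.3612 kW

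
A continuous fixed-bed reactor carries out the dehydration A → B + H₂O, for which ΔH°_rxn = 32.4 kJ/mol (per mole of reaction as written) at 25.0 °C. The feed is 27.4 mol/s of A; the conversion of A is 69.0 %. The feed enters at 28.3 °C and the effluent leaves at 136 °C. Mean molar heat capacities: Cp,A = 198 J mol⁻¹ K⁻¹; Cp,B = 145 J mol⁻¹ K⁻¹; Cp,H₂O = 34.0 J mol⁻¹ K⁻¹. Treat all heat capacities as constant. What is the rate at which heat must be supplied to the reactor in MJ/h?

Extent of reaction ξ = 0.690 × 27.4 = 18.906 mol/s
Reaction term: ξ·ΔH°_rxn = 18.906 × 32.4 = 612.55 kJ/s
Sensible, feed 28.3→25 °C: -17.903 kJ/s
Outlet flows (mol/s): A 8.494, B 18.906, H₂O 18.906
Sensible, products 25→136 °C: 562.32 kJ/s
Q = ΔH = 1157 kJ/s = 1157 kW
Heat supplied = 4165.1 MJ/h

Q_in = 4170 MJ/h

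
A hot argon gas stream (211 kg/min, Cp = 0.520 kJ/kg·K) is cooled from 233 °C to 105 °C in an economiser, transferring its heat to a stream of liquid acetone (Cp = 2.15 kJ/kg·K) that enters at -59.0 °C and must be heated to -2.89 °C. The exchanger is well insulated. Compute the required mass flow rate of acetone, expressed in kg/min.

ṁ_c = 116 kg/min

Heat released by hot stream: Q = 211 × 0.520 × (233 − 105) = 14044 kJ/min
Energy balance on cold side (adiabatic exchanger): Q = ṁ_c·Cp_c·(T_c,out − T_c,in)
ṁ_c = 14044 / [2.15 × (-2.89 − -59.0)] = 116.42 kg/min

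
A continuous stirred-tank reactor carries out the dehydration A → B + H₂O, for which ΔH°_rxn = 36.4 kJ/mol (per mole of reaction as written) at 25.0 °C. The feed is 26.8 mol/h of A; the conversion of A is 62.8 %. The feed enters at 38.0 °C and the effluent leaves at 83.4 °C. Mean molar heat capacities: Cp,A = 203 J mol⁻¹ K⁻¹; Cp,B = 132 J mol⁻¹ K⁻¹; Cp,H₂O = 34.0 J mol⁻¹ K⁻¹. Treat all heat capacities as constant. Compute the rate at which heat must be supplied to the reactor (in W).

Q_in = 229 W

Extent of reaction ξ = 0.628 × 26.8 = 16.83 mol/h
Reaction term: ξ·ΔH°_rxn = 16.83 × 36.4 = 612.63 kJ/h
Sensible, feed 38.0→25 °C: -70.725 kJ/h
Outlet flows (mol/h): A 9.9696, B 16.83, H₂O 16.83
Sensible, products 25→83.4 °C: 281.35 kJ/h
Q = ΔH = 823.25 kJ/h = 0.22868 kW
Heat supplied = 228.68 W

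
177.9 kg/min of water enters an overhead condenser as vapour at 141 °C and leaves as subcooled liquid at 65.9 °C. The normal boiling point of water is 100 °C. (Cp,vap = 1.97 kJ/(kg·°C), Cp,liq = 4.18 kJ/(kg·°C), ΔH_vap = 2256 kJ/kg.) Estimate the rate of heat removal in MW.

Q_c = 7.35 MW

vapour 141→100 °C: -80.77 kJ/kg
condensation at 100 °C: -2256 kJ/kg
liquid 100→65.9 °C: -142.54 kJ/kg
Δh = -80.77 + -2256 + -142.54 = -2479.3 kJ/kg
Q = ṁ·Δh = 177.9 kg/min × -2479.3 kJ/kg = -441070 kJ/min
|Q| = 7351.1 kW = 7.3511 MW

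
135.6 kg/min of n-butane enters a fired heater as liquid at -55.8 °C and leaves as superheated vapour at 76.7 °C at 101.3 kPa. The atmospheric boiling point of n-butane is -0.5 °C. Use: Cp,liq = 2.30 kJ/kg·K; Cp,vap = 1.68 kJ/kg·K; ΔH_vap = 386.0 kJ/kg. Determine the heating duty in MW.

liquid -55.8→-0.5 °C: 127.19 kJ/kg
vaporisation at -0.5 °C: 386 kJ/kg
vapour -0.5→76.7 °C: 129.7 kJ/kg
Δh = 127.19 + 386 + 129.7 = 642.89 kJ/kg
Q = ṁ·Δh = 135.6 kg/min × 642.89 kJ/kg = 87175 kJ/min
|Q| = 1452.9 kW = 1.4529 MW

Q = 1.45 MW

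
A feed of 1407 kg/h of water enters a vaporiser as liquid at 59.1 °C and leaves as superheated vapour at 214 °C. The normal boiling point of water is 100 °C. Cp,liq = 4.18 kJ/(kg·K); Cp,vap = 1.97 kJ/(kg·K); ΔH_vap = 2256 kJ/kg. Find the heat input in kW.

liquid 59.1→100 °C: 170.96 kJ/kg
vaporisation at 100 °C: 2256 kJ/kg
vapour 100→214 °C: 224.58 kJ/kg
Δh = 170.96 + 2256 + 224.58 = 2651.5 kJ/kg
Q = ṁ·Δh = 1407 kg/h × 2651.5 kJ/kg = 3.7307e+06 kJ/h
|Q| = 1036.3 kW

Q = 1040 kW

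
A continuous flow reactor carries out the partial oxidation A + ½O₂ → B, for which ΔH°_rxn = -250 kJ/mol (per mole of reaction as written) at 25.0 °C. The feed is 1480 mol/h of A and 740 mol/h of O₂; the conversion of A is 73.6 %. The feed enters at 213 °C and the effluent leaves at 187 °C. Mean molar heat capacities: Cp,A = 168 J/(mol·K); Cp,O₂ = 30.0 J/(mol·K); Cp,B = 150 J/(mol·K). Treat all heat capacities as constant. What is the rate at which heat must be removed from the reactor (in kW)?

Q_out = 79.2 kW

Extent of reaction ξ = 0.736 × 1480 = 1089.3 mol/h
Reaction term: ξ·ΔH°_rxn = 1089.3 × -250 = -272320 kJ/h
Sensible, feed 213→25 °C: -50918 kJ/h
Outlet flows (mol/h): A 390.72, O₂ 195.36, B 1089.3
Sensible, products 25→187 °C: 38053 kJ/h
Q = ΔH = -285190 kJ/h = -79.218 kW
Heat removed = 79.218 kW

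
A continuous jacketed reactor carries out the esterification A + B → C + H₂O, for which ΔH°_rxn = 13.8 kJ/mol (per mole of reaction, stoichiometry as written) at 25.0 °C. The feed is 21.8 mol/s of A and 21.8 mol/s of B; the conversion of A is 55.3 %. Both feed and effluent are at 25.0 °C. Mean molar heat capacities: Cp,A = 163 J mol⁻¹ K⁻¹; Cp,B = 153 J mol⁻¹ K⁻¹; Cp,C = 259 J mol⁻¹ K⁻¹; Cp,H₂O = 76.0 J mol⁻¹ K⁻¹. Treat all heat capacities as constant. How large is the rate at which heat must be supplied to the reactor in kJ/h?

Extent of reaction ξ = 0.553 × 21.8 = 12.055 mol/s
Reaction term: ξ·ΔH°_rxn = 12.055 × 13.8 = 166.36 kJ/s
Q = ΔH = 166.36 kJ/s = 166.36 kW
Heat supplied = 598910 kJ/h

Q_in = 599000 kJ/h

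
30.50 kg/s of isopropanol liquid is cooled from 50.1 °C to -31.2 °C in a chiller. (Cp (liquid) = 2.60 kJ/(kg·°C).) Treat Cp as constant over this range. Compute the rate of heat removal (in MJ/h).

Q_c = 23200 MJ/h

Q = ṁ·Cp·ΔT = 30.50 × 2.60 × (-31.2 − 50.1) = -6447.1 kJ/s
Cooling duty = 23210 MJ/h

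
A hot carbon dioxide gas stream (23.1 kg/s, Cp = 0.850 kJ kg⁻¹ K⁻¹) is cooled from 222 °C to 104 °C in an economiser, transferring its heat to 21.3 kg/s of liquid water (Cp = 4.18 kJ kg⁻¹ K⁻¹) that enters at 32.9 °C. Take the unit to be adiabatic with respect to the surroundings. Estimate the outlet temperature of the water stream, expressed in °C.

Heat released by hot stream: Q = 23.1 × 0.850 × (222 − 104) = 2316.9 kJ/s
Energy balance on cold side (adiabatic exchanger): Q = ṁ_c·Cp_c·(T_c,out − T_c,in)
T_c,out = 32.9 + 2316.9/(21.3 × 4.18) = 58.923 °C

T_c,out = 58.9 °C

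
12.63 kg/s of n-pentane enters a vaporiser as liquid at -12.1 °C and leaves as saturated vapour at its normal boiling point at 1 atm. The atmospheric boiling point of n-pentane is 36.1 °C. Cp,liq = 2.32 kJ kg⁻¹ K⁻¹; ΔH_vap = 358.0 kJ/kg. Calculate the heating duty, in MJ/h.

Q = 21400 MJ/h

liquid -12.1→36.1 °C: 111.82 kJ/kg
vaporisation at 36.1 °C: 358 kJ/kg
Δh = 111.82 + 358 = 469.82 kJ/kg
Q = ṁ·Δh = 12.63 kg/s × 469.82 kJ/kg = 5933.9 kJ/s
|Q| = 5933.9 kW = 21362 MJ/h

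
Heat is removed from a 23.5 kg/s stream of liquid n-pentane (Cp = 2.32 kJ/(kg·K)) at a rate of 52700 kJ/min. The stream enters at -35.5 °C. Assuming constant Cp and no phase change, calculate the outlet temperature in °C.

T_out = -51.6 °C

Q = 52700 kJ/min = 878.33 kJ/s
ΔT = Q/(ṁ·Cp) = 878.33/(23.5×2.32) = 16.11 K
T_out = -35.5 − 16.11 = -51.61 °C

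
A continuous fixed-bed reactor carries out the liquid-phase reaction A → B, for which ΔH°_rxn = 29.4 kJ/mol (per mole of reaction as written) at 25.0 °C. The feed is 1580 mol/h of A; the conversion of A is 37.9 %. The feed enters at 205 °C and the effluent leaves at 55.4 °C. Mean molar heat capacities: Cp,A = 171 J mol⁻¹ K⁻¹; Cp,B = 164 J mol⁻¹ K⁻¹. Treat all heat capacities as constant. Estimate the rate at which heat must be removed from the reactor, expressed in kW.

Q_out = 6.37 kW

Extent of reaction ξ = 0.379 × 1580 = 598.82 mol/h
Reaction term: ξ·ΔH°_rxn = 598.82 × 29.4 = 17605 kJ/h
Sensible, feed 205→25 °C: -48632 kJ/h
Outlet flows (mol/h): A 981.18, B 598.82
Sensible, products 25→55.4 °C: 8086 kJ/h
Q = ΔH = -22941 kJ/h = -6.3725 kW
Heat removed = 6.3725 kW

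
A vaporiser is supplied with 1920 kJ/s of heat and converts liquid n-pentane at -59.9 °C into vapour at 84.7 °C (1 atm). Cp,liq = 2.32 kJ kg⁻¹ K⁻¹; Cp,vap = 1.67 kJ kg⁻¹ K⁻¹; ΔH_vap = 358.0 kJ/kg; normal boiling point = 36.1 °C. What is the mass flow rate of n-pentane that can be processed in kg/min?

ṁ = 174 kg/min

Δh = 2.32×(36.1−-59.9) + 358.0 + 1.67×(84.7−36.1) = 661.88 kJ/kg
Q = 1920 kJ/s = 1920 kJ/s = 115200 kJ/min
ṁ = Q/Δh = 115200 / 661.88 = 174.05 kg/min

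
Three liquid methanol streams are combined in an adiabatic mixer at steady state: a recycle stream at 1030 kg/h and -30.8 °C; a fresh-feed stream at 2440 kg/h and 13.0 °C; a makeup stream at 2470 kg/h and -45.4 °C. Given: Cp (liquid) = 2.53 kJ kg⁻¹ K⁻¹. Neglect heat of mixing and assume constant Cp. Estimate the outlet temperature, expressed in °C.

T_out = -18.9 °C

Adiabatic, steady state ⇒ Σ ṁᵢCp,ᵢ(T_out − Tᵢ) = 0
T_out = Σ ṁᵢCp,ᵢTᵢ / Σ ṁᵢCp,ᵢ
      = -283720 / 15028 = -18.879 °C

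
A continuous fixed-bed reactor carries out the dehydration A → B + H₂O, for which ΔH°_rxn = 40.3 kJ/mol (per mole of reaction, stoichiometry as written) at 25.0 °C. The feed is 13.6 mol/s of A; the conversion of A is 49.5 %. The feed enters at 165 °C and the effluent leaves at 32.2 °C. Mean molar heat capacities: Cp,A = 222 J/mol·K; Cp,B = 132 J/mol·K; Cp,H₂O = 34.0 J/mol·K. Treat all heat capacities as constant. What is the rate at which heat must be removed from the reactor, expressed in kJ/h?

Extent of reaction ξ = 0.495 × 13.6 = 6.732 mol/s
Reaction term: ξ·ΔH°_rxn = 6.732 × 40.3 = 271.3 kJ/s
Sensible, feed 165→25 °C: -422.69 kJ/s
Outlet flows (mol/s): A 6.868, B 6.732, H₂O 6.732
Sensible, products 25→32.2 °C: 19.024 kJ/s
Q = ΔH = -132.36 kJ/s = -132.36 kW
Heat removed = 476510 kJ/h

Q_out = 477000 kJ/h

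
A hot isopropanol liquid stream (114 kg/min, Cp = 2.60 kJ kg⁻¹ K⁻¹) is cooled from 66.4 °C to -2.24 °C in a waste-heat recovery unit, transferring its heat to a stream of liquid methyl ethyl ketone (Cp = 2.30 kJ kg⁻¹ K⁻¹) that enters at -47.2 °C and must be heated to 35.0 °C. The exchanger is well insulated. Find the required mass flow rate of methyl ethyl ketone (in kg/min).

ṁ_c = 108 kg/min

Heat released by hot stream: Q = 114 × 2.60 × (66.4 − -2.24) = 20345 kJ/min
Energy balance on cold side (adiabatic exchanger): Q = ṁ_c·Cp_c·(T_c,out − T_c,in)
ṁ_c = 20345 / [2.30 × (35.0 − -47.2)] = 107.61 kg/min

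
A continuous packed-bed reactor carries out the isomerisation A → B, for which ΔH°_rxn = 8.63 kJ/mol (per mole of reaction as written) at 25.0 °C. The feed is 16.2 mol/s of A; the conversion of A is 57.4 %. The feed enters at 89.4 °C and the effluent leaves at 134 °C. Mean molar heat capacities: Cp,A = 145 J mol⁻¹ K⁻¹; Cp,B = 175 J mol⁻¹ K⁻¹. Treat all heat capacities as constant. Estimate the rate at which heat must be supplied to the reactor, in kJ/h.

Q_in = 776000 kJ/h

Extent of reaction ξ = 0.574 × 16.2 = 9.2988 mol/s
Reaction term: ξ·ΔH°_rxn = 9.2988 × 8.63 = 80.249 kJ/s
Sensible, feed 89.4→25 °C: -151.28 kJ/s
Outlet flows (mol/s): A 6.9012, B 9.2988
Sensible, products 25→134 °C: 286.45 kJ/s
Q = ΔH = 215.42 kJ/s = 215.42 kW
Heat supplied = 775520 kJ/h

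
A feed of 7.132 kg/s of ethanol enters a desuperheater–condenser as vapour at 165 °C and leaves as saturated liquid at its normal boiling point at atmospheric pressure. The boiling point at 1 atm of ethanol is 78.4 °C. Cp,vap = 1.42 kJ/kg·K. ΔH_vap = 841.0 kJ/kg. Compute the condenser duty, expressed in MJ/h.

Q_c = 24800 MJ/h

vapour 165→78.4 °C: -122.97 kJ/kg
condensation at 78.4 °C: -841 kJ/kg
Δh = -122.97 + -841 = -963.97 kJ/kg
Q = ṁ·Δh = 7.132 kg/s × -963.97 kJ/kg = -6875 kJ/s
|Q| = 6875 kW = 24750 MJ/h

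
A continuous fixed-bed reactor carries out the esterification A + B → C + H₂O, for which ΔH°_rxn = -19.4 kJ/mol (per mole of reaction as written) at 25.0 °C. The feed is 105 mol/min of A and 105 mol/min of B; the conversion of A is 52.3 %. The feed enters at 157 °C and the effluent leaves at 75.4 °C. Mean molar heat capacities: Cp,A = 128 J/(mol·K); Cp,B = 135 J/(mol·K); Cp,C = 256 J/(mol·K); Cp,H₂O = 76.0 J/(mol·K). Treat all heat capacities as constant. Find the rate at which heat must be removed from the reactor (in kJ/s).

Extent of reaction ξ = 0.523 × 105 = 54.915 mol/min
Reaction term: ξ·ΔH°_rxn = 54.915 × -19.4 = -1065.4 kJ/min
Sensible, feed 157→25 °C: -3645.2 kJ/min
Outlet flows (mol/min): A 50.085, B 50.085, C 54.915, H₂O 54.915
Sensible, products 25→75.4 °C: 1582.8 kJ/min
Q = ΔH = -3127.8 kJ/min = -52.129 kW
Heat removed = 52.129 kJ/s

Q_out = 52.1 kJ/s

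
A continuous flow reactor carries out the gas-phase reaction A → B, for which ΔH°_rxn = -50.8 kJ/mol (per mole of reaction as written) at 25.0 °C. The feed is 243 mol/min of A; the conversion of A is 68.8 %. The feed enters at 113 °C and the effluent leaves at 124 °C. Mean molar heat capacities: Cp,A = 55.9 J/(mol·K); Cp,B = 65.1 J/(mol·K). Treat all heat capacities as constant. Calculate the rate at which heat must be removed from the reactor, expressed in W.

Q_out = 137000 W

Extent of reaction ξ = 0.688 × 243 = 167.18 mol/min
Reaction term: ξ·ΔH°_rxn = 167.18 × -50.8 = -8492.9 kJ/min
Sensible, feed 113→25 °C: -1195.4 kJ/min
Outlet flows (mol/min): A 75.816, B 167.18
Sensible, products 25→124 °C: 1497.1 kJ/min
Q = ΔH = -8191.3 kJ/min = -136.52 kW
Heat removed = 136520 W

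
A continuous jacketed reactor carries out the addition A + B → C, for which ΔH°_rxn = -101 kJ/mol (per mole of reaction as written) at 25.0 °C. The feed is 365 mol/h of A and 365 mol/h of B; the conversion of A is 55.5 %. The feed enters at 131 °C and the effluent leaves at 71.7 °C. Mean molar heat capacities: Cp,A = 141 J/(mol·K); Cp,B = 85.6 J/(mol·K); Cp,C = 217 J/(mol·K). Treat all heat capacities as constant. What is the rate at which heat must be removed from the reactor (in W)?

Q_out = 7070 W

Extent of reaction ξ = 0.555 × 365 = 202.58 mol/h
Reaction term: ξ·ΔH°_rxn = 202.58 × -101 = -20460 kJ/h
Sensible, feed 131→25 °C: -8767.2 kJ/h
Outlet flows (mol/h): A 162.42, B 162.42, C 202.58
Sensible, products 25→71.7 °C: 3771.7 kJ/h
Q = ΔH = -25456 kJ/h = -7.071 kW
Heat removed = 7071 W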